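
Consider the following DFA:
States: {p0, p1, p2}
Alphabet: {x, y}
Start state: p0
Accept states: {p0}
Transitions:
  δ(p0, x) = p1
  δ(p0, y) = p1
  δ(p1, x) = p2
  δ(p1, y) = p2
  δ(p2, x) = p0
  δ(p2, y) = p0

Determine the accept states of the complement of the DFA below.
Complement accept states = All states \ Original accept states
= {p0, p1, p2} \ {p0}
{p1, p2}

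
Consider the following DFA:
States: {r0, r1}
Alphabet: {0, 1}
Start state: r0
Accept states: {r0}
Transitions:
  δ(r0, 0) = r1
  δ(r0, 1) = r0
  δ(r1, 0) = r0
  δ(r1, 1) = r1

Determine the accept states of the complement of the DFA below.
Complement accept states = All states \ Original accept states
= {r0, r1} \ {r0}
{r1}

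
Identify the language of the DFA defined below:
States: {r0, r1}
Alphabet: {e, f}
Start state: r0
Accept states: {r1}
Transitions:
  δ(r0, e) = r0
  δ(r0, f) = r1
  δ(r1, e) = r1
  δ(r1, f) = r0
Testing a few strings:
  'ee' → reject
  'efe' → accept
  'fe' → accept
  'e' → reject
State roles: r0=even number of f's so far; r1=odd number of f's so far
All strings over {e,f} with an odd number of f's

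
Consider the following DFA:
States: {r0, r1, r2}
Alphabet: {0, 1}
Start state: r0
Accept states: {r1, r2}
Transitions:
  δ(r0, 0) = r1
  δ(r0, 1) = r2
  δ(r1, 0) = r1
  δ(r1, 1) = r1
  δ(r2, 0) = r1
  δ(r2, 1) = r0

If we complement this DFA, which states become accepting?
Complement accept states = All states \ Original accept states
= {r0, r1, r2} \ {r1, r2}
{r0}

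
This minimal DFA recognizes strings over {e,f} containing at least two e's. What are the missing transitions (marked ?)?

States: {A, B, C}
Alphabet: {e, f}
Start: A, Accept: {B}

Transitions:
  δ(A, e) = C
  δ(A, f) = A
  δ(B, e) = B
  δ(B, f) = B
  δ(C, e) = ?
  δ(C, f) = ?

From the language and accept set, identify what each state tracks — A: zero e's seen; B: ≥ two e's seen; C: one e seen.
Each missing δ(q, a) is the state matching the new tracked value after reading a.
δ(C, e) = B; δ(C, f) = C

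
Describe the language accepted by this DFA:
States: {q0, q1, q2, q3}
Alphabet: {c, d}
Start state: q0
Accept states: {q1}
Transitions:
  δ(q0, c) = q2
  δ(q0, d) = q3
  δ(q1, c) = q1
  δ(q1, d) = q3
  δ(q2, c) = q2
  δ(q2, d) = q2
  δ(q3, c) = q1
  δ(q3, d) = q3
Testing a few strings:
  'cccd' → reject
  'dccc' → accept
  'ccc' → reject
  'dc' → accept
State roles: q0=no input read; q1=started with d, last symbol c; q2=started with c (dead); q3=started with d, last symbol d
All strings over {c,d} that start with d and end with c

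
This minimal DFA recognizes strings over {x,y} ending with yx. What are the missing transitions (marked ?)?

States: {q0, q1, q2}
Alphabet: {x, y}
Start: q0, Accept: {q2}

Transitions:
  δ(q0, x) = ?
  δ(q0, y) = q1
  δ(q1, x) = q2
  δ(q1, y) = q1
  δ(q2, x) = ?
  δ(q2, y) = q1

From the language and accept set, identify what each state tracks — q0: no suffix match; q1: one trailing y; q2: suffix is yx.
Each missing δ(q, a) is the state matching the new tracked value after reading a.
δ(q0, x) = q0; δ(q2, x) = q0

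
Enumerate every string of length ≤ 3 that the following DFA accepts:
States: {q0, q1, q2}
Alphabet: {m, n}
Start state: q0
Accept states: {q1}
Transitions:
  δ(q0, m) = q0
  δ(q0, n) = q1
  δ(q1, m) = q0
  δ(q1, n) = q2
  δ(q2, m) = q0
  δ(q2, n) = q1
n, mn, mmn, nmn, nnn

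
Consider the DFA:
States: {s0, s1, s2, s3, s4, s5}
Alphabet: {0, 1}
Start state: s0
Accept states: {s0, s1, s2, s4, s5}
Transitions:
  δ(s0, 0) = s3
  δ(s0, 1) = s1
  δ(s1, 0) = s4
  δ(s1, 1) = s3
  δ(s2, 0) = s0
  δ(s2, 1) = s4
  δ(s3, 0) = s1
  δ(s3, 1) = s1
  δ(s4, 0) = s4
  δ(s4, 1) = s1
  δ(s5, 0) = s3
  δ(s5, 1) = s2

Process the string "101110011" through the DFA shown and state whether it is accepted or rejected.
Processing string "101110011":
  s0 --1--> s1
  s1 --0--> s4
  s4 --1--> s1
  s1 --1--> s3
  s3 --1--> s1
  s1 --0--> s4
  s4 --0--> s4
  s4 --1--> s1
  s1 --1--> s3
Final state: s3
Accept states: {s0, s1, s2, s4, s5}
No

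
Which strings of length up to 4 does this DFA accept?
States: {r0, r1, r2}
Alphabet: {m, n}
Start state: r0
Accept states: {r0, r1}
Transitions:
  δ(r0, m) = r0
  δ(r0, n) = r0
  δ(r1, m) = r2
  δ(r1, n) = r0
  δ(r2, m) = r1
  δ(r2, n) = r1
ε, m, n, mm, mn, nm, nn, mmm, mmn, mnm, mnn, nmm, nmn, nnm, nnn, mmmm, mmmn, mmnm, mmnn, mnmm, mnmn, mnnm, mnnn, nmmm, nmmn, nmnm, nmnn, nnmm, nnmn, nnnm, nnnn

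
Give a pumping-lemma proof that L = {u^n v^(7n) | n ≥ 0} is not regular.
Assume L is regular with pumping length p. Idea: pumping the u-block breaks the 1:7 ratio.
Choose s = u^p v^(7p) (length 8p ≥ p). By the pumping lemma, s = xyz with |xy| ≤ p, |y| > 0, so y = u^k with k ≥ 1. Then xy²z = u^(p+k) v^(7p). For this to be in L we would need 7p = 7(p+k), i.e. 7k = 0, contradicting k ≥ 1. So xy²z ∉ L.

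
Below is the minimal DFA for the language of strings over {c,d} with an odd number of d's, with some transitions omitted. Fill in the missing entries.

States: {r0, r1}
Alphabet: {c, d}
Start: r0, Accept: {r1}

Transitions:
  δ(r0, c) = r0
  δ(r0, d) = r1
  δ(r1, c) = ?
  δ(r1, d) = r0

From the language and accept set, identify what each state tracks — r0: even number of d's so far; r1: odd number of d's so far.
Each missing δ(q, a) is the state matching the new tracked value after reading a.
δ(r1, c) = r1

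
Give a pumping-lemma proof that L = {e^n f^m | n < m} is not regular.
Assume L is regular with pumping length p. Idea: pumping up the e-block makes the e-count reach the f-count.
Choose s = e^p f^(p+1) ∈ L. By the pumping lemma, s = xyz with |xy| ≤ p, |y| > 0, so y = e^k with k ≥ 1. Then xy²z = e^(p+k) f^(p+1). Since p+k ≥ p+1, the number of e's is no longer strictly less than the number of f's, so xy²z ∉ L.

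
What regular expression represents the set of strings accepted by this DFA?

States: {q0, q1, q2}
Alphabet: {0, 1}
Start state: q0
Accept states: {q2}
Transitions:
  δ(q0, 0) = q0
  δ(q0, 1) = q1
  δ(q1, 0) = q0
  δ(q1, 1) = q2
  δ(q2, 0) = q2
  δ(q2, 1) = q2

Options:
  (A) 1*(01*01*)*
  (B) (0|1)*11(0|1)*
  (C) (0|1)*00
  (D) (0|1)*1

Check each option against the DFA on short strings; one disagreement eliminates an option:
  (A) 1*(01*01*)*: on ε the DFA stays in q0 and rejects (q0 ∉ Accept), but the regex matches it → eliminate
  (B) (0|1)*11(0|1)*: agrees with the DFA on every string of length ≤ 6
  (C) (0|1)*00: on '00' the DFA goes q0 → q0 → q0 and rejects (q0 ∉ Accept), but the regex matches it → eliminate
  (D) (0|1)*1: on '1' the DFA goes q0 → q1 and rejects (q1 ∉ Accept), but the regex matches it → eliminate
Only (B) is consistent with the DFA.
(B) (0|1)*11(0|1)*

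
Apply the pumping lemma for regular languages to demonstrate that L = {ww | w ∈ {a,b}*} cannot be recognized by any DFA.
Assume L is regular with pumping length p. Idea: pumping the leading a-block breaks the equality of the two halves.
Choose s = a^p b a^p b ∈ L (with w = a^p b). |s| = 2p+2 ≥ p. By the pumping lemma, s = xyz with |xy| ≤ p, |y| > 0, so y = a^k with k ≥ 1, in the first a-block. Then xy²z = a^(p+k) b a^p b, of length 2p+2+k. If k is odd this length is odd, so it cannot be of the form ww. If k is even, each half has length p+1+k/2 ≤ p+k, so the first half lies entirely inside the leading a-block and contains no b, while the second half ends in b; the halves differ. Either way xy²z ∉ L.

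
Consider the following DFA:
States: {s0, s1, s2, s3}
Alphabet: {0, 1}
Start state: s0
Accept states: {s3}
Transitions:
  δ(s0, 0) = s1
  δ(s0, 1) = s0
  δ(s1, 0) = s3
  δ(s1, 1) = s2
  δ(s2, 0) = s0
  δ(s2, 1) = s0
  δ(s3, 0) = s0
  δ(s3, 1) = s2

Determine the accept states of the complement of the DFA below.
Complement accept states = All states \ Original accept states
= {s0, s1, s2, s3} \ {s3}
{s0, s1, s2}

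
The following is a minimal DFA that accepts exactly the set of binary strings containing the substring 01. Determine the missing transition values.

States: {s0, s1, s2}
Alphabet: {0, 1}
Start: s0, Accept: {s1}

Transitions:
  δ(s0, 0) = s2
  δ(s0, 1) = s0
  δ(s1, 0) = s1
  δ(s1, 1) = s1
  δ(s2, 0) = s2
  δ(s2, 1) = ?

From the language and accept set, identify what each state tracks — s0: no 0 seen yet; s1: substring 01 seen; s2: seen a 0, waiting for 1.
Each missing δ(q, a) is the state matching the new tracked value after reading a.
δ(s2, 1) = s1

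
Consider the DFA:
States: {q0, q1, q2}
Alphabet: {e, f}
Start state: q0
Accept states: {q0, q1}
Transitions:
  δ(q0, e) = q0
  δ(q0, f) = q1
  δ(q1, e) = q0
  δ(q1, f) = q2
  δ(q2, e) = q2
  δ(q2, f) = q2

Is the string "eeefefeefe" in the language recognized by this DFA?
Processing string "eeefefeefe":
  q0 --e--> q0
  q0 --e--> q0
  q0 --e--> q0
  q0 --f--> q1
  q1 --e--> q0
  q0 --f--> q1
  q1 --e--> q0
  q0 --e--> q0
  q0 --f--> q1
  q1 --e--> q0
Final state: q0
Accept states: {q0, q1}
Yes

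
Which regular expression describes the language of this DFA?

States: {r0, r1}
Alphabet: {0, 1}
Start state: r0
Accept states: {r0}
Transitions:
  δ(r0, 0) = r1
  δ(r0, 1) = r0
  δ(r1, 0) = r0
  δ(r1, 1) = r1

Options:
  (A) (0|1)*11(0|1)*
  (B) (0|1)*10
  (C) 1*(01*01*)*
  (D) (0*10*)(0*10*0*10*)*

Check each option against the DFA on short strings; one disagreement eliminates an option:
  (A) (0|1)*11(0|1)*: on ε the DFA stays in r0 and accepts (r0 ∈ Accept), but the regex does not match it → eliminate
  (B) (0|1)*10: on ε the DFA stays in r0 and accepts (r0 ∈ Accept), but the regex does not match it → eliminate
  (C) 1*(01*01*)*: agrees with the DFA on every string of length ≤ 6
  (D) (0*10*)(0*10*0*10*)*: on ε the DFA stays in r0 and accepts (r0 ∈ Accept), but the regex does not match it → eliminate
Only (C) is consistent with the DFA.
(C) 1*(01*01*)*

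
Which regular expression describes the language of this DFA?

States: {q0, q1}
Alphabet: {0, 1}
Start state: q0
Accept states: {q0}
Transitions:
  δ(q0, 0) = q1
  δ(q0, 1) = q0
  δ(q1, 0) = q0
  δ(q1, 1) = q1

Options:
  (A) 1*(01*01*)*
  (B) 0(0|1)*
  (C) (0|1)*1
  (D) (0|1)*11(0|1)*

Check each option against the DFA on short strings; one disagreement eliminates an option:
  (A) 1*(01*01*)*: agrees with the DFA on every string of length ≤ 6
  (B) 0(0|1)*: on ε the DFA stays in q0 and accepts (q0 ∈ Accept), but the regex does not match it → eliminate
  (C) (0|1)*1: on ε the DFA stays in q0 and accepts (q0 ∈ Accept), but the regex does not match it → eliminate
  (D) (0|1)*11(0|1)*: on ε the DFA stays in q0 and accepts (q0 ∈ Accept), but the regex does not match it → eliminate
Only (A) is consistent with the DFA.
(A) 1*(01*01*)*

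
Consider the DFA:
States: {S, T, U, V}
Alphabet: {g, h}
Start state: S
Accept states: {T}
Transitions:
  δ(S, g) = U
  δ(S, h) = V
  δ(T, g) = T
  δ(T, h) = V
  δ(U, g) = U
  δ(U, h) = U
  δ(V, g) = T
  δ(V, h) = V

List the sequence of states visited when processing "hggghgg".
read 'h': S → V
  read 'g': V → T
  read 'g': T → T
  read 'g': T → T
  read 'h': T → V
  read 'g': V → T
  read 'g': T → T
S -> V -> T -> T -> T -> V -> T -> T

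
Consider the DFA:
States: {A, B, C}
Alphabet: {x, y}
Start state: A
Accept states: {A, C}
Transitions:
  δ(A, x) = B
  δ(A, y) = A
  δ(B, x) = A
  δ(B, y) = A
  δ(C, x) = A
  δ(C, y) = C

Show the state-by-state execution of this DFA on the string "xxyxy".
read 'x': A → B
  read 'x': B → A
  read 'y': A → A
  read 'x': A → B
  read 'y': B → A
A -> B -> A -> A -> B -> A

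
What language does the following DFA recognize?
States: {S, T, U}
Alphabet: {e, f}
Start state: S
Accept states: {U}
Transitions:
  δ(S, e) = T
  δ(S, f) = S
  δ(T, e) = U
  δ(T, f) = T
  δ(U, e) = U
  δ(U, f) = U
Testing a few strings:
  'ee' → accept
  'efee' → accept
  'feff' → reject
  'f' → reject
State roles: S=zero e's seen; T=one e seen; U=≥ two e's seen
All strings over {e,f} containing at least two e's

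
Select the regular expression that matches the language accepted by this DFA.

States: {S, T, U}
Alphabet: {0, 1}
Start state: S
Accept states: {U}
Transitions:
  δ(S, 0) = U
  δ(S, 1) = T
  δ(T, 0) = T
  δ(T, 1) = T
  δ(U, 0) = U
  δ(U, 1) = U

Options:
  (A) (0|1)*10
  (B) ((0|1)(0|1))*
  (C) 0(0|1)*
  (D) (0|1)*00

Check each option against the DFA on short strings; one disagreement eliminates an option:
  (A) (0|1)*10: on '0' the DFA goes S → U and accepts (U ∈ Accept), but the regex does not match it → eliminate
  (B) ((0|1)(0|1))*: on ε the DFA stays in S and rejects (S ∉ Accept), but the regex matches it → eliminate
  (C) 0(0|1)*: agrees with the DFA on every string of length ≤ 6
  (D) (0|1)*00: on '0' the DFA goes S → U and accepts (U ∈ Accept), but the regex does not match it → eliminate
Only (C) is consistent with the DFA.
(C) 0(0|1)*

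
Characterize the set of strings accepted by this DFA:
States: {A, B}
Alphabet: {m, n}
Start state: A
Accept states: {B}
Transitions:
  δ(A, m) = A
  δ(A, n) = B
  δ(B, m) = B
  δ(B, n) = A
Testing a few strings:
  'm' → reject
  'nn' → reject
  'mnm' → accept
  'nmn' → reject
State roles: A=even number of n's so far; B=odd number of n's so far
All strings over {m,n} with an odd number of n's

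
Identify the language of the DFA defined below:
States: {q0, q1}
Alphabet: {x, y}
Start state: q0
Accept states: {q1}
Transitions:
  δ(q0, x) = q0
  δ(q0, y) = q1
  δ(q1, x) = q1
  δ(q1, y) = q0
Testing a few strings:
  'yy' → reject
  'yx' → accept
  'y' → accept
  'xx' → reject
State roles: q0=even number of y's so far; q1=odd number of y's so far
All strings over {x,y} with an odd number of y's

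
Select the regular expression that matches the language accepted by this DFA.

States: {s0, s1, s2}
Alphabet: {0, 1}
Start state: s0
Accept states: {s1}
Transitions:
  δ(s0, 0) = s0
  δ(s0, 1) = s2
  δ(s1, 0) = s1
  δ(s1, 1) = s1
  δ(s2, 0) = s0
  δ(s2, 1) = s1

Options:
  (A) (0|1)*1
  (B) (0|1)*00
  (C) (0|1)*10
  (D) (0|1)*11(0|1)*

Check each option against the DFA on short strings; one disagreement eliminates an option:
  (A) (0|1)*1: on '1' the DFA goes s0 → s2 and rejects (s2 ∉ Accept), but the regex matches it → eliminate
  (B) (0|1)*00: on '00' the DFA goes s0 → s0 → s0 and rejects (s0 ∉ Accept), but the regex matches it → eliminate
  (C) (0|1)*10: on '10' the DFA goes s0 → s2 → s0 and rejects (s0 ∉ Accept), but the regex matches it → eliminate
  (D) (0|1)*11(0|1)*: agrees with the DFA on every string of length ≤ 6
Only (D) is consistent with the DFA.
(D) (0|1)*11(0|1)*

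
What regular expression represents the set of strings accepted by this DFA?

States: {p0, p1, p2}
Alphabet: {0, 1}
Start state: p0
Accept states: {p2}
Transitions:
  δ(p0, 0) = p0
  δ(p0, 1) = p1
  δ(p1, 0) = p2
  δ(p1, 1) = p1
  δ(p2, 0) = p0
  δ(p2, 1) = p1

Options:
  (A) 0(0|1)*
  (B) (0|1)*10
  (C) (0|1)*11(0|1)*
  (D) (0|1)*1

Check each option against the DFA on short strings; one disagreement eliminates an option:
  (A) 0(0|1)*: on '0' the DFA goes p0 → p0 and rejects (p0 ∉ Accept), but the regex matches it → eliminate
  (B) (0|1)*10: agrees with the DFA on every string of length ≤ 6
  (C) (0|1)*11(0|1)*: on '10' the DFA goes p0 → p1 → p2 and accepts (p2 ∈ Accept), but the regex does not match it → eliminate
  (D) (0|1)*1: on '1' the DFA goes p0 → p1 and rejects (p1 ∉ Accept), but the regex matches it → eliminate
Only (B) is consistent with the DFA.
(B) (0|1)*10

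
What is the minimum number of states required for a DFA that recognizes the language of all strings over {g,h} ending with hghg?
By Myhill–Nerode, count the distinguishable equivalence classes: 5 classes — one per longest suffix of the input that is a prefix of 'hghg' (lengths 0 through 4); only the length-4 class is accepting.
5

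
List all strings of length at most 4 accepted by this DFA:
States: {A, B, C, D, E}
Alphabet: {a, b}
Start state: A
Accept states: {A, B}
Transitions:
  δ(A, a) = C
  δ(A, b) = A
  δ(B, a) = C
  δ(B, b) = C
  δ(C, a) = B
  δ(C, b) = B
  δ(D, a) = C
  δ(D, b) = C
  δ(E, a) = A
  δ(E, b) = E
ε, b, aa, ab, bb, baa, bab, bbb, aaaa, aaab, aaba, aabb, abaa, abab, abba, abbb, bbaa, bbab, bbbb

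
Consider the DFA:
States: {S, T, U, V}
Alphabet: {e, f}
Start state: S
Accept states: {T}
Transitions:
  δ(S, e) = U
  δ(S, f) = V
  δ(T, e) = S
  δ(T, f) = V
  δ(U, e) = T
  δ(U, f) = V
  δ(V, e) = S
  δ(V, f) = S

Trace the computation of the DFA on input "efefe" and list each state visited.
read 'e': S → U
  read 'f': U → V
  read 'e': V → S
  read 'f': S → V
  read 'e': V → S
S -> U -> V -> S -> V -> S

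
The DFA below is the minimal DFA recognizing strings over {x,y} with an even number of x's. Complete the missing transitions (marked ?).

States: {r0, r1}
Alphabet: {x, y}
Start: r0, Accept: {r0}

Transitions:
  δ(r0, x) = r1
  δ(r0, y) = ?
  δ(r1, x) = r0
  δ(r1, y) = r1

From the language and accept set, identify what each state tracks — r0: even number of x's so far; r1: odd number of x's so far.
Each missing δ(q, a) is the state matching the new tracked value after reading a.
δ(r0, y) = r0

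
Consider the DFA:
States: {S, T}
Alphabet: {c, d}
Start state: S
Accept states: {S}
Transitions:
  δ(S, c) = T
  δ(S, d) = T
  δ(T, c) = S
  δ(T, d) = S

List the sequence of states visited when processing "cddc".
read 'c': S → T
  read 'd': T → S
  read 'd': S → T
  read 'c': T → S
S -> T -> S -> T -> S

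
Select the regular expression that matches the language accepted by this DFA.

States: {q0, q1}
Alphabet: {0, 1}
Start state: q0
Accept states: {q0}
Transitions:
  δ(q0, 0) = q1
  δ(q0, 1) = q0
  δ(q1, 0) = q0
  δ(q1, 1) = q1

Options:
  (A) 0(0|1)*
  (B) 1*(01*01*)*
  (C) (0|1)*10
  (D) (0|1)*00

Check each option against the DFA on short strings; one disagreement eliminates an option:
  (A) 0(0|1)*: on ε the DFA stays in q0 and accepts (q0 ∈ Accept), but the regex does not match it → eliminate
  (B) 1*(01*01*)*: agrees with the DFA on every string of length ≤ 6
  (C) (0|1)*10: on ε the DFA stays in q0 and accepts (q0 ∈ Accept), but the regex does not match it → eliminate
  (D) (0|1)*00: on ε the DFA stays in q0 and accepts (q0 ∈ Accept), but the regex does not match it → eliminate
Only (B) is consistent with the DFA.
(B) 1*(01*01*)*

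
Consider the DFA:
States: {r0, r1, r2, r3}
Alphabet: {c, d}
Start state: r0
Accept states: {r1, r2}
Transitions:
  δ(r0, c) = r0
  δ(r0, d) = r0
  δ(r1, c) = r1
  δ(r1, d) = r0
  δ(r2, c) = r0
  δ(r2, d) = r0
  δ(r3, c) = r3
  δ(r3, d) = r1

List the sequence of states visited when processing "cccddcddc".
read 'c': r0 → r0
  read 'c': r0 → r0
  read 'c': r0 → r0
  read 'd': r0 → r0
  read 'd': r0 → r0
  read 'c': r0 → r0
  read 'd': r0 → r0
  read 'd': r0 → r0
  read 'c': r0 → r0
r0 -> r0 -> r0 -> r0 -> r0 -> r0 -> r0 -> r0 -> r0 -> r0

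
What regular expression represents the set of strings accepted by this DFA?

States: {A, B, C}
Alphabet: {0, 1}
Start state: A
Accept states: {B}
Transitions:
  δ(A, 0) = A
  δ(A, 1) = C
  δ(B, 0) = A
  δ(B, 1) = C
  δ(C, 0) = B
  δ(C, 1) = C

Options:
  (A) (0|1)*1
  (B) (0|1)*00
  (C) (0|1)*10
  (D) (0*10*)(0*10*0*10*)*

Check each option against the DFA on short strings; one disagreement eliminates an option:
  (A) (0|1)*1: on '1' the DFA goes A → C and rejects (C ∉ Accept), but the regex matches it → eliminate
  (B) (0|1)*00: on '00' the DFA goes A → A → A and rejects (A ∉ Accept), but the regex matches it → eliminate
  (C) (0|1)*10: agrees with the DFA on every string of length ≤ 6
  (D) (0*10*)(0*10*0*10*)*: on '1' the DFA goes A → C and rejects (C ∉ Accept), but the regex matches it → eliminate
Only (C) is consistent with the DFA.
(C) (0|1)*10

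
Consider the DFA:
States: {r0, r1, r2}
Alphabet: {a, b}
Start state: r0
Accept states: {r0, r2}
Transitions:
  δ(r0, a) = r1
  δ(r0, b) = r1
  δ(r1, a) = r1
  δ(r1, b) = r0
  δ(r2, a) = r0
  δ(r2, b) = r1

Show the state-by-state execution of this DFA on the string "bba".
read 'b': r0 → r1
  read 'b': r1 → r0
  read 'a': r0 → r1
r0 -> r1 -> r0 -> r1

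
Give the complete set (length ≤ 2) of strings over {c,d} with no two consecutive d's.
ε, c, d, cc, cd, dc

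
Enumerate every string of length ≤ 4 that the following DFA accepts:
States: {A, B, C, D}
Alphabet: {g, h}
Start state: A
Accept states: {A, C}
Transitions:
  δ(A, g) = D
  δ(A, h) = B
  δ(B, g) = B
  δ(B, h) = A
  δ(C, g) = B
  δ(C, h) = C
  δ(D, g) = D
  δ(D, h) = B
ε, hh, ghh, hgh, gghh, ghgh, hggh, hhhh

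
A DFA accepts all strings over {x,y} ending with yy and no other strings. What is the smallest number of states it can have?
By Myhill–Nerode, count the distinguishable equivalence classes: 3 classes — one per longest suffix of the input that is a prefix of 'yy' (lengths 0 through 2); only the length-2 class is accepting.
3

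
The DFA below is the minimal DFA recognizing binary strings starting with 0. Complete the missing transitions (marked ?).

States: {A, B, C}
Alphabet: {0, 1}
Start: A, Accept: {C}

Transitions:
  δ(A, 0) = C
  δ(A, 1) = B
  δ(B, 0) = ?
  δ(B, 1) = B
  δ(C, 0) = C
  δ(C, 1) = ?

From the language and accept set, identify what each state tracks — A: no input read; B: started with 1 (dead); C: started with 0.
Each missing δ(q, a) is the state matching the new tracked value after reading a.
δ(B, 0) = B; δ(C, 1) = C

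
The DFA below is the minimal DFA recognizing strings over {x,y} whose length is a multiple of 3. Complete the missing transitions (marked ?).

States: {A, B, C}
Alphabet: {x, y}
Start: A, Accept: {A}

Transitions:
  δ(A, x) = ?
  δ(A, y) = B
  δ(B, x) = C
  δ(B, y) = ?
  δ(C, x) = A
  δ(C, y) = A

From the language and accept set, identify what each state tracks — A: length ≡ 0 (mod 3); B: length ≡ 1 (mod 3); C: length ≡ 2 (mod 3).
Each missing δ(q, a) is the state matching the new tracked value after reading a.
δ(A, x) = B; δ(B, y) = C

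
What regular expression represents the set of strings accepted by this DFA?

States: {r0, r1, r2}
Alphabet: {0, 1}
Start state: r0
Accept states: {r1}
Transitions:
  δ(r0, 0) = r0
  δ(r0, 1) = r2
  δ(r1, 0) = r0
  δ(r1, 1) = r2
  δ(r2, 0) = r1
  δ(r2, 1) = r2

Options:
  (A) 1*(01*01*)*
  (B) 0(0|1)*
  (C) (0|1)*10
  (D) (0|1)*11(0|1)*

Check each option against the DFA on short strings; one disagreement eliminates an option:
  (A) 1*(01*01*)*: on ε the DFA stays in r0 and rejects (r0 ∉ Accept), but the regex matches it → eliminate
  (B) 0(0|1)*: on '0' the DFA goes r0 → r0 and rejects (r0 ∉ Accept), but the regex matches it → eliminate
  (C) (0|1)*10: agrees with the DFA on every string of length ≤ 6
  (D) (0|1)*11(0|1)*: on '10' the DFA goes r0 → r2 → r1 and accepts (r1 ∈ Accept), but the regex does not match it → eliminate
Only (C) is consistent with the DFA.
(C) (0|1)*10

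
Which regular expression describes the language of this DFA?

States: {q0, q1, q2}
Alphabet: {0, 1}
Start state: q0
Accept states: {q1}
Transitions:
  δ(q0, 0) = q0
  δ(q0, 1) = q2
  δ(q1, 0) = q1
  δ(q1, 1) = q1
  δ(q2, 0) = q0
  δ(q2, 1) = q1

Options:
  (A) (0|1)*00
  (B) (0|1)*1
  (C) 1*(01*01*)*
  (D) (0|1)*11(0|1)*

Check each option against the DFA on short strings; one disagreement eliminates an option:
  (A) (0|1)*00: on '00' the DFA goes q0 → q0 → q0 and rejects (q0 ∉ Accept), but the regex matches it → eliminate
  (B) (0|1)*1: on '1' the DFA goes q0 → q2 and rejects (q2 ∉ Accept), but the regex matches it → eliminate
  (C) 1*(01*01*)*: on ε the DFA stays in q0 and rejects (q0 ∉ Accept), but the regex matches it → eliminate
  (D) (0|1)*11(0|1)*: agrees with the DFA on every string of length ≤ 6
Only (D) is consistent with the DFA.
(D) (0|1)*11(0|1)*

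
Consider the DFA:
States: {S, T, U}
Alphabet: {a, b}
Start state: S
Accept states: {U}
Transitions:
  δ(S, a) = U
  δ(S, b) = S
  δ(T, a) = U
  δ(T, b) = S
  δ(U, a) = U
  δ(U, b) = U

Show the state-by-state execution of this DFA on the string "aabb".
read 'a': S → U
  read 'a': U → U
  read 'b': U → U
  read 'b': U → U
S -> U -> U -> U -> U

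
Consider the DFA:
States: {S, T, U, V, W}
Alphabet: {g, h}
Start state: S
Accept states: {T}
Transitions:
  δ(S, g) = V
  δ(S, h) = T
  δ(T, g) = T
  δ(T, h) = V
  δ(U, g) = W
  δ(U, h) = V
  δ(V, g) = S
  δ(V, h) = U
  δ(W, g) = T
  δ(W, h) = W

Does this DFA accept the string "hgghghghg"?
Processing string "hgghghghg":
  S --h--> T
  T --g--> T
  T --g--> T
  T --h--> V
  V --g--> S
  S --h--> T
  T --g--> T
  T --h--> V
  V --g--> S
Final state: S
Accept states: {T}
No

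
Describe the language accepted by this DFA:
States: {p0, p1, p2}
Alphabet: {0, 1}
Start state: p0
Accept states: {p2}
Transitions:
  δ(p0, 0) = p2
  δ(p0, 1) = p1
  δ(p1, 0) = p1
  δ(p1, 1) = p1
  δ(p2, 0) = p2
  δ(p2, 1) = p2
Testing a few strings:
  '1' → reject
  '0' → accept
  '010' → accept
  '001' → accept
State roles: p0=no input read; p1=started with 1 (dead); p2=started with 0
All binary strings starting with 0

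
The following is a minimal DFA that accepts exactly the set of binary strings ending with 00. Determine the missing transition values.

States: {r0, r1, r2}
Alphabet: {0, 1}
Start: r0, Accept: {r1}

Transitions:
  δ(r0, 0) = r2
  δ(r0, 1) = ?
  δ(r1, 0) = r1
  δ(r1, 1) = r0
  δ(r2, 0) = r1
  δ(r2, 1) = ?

From the language and accept set, identify what each state tracks — r0: last symbol not 0; r1: two trailing 0's; r2: one trailing 0.
Each missing δ(q, a) is the state matching the new tracked value after reading a.
δ(r0, 1) = r0; δ(r2, 1) = r0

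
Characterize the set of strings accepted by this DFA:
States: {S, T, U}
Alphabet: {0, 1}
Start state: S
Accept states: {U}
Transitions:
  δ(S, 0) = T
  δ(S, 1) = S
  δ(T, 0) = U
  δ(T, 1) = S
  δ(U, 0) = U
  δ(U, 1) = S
Testing a few strings:
  '101' → reject
  '0' → reject
  '011' → reject
  '1' → reject
State roles: S=last symbol not 0; T=one trailing 0; U=two trailing 0's
All binary strings ending with 00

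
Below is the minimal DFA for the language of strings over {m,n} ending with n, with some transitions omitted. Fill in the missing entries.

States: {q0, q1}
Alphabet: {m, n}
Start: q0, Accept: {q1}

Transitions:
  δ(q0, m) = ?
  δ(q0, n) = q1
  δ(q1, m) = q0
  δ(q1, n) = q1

From the language and accept set, identify what each state tracks — q0: last symbol not n; q1: last symbol is n.
Each missing δ(q, a) is the state matching the new tracked value after reading a.
δ(q0, m) = q0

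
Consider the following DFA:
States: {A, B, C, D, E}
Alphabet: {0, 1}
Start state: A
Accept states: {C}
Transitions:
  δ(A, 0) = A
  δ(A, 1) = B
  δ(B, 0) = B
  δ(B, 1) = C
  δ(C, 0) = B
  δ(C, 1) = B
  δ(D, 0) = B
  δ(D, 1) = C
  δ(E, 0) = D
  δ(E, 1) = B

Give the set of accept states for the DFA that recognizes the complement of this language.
Complement accept states = All states \ Original accept states
= {A, B, C, D, E} \ {C}
{A, B, D, E}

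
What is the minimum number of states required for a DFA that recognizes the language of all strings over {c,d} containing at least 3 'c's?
By Myhill–Nerode, count the distinguishable equivalence classes: 4 classes — having seen 0, 1, 2, or ≥3 copies of 'c'; any two classes i < j (j ≤ 3) are distinguished by the string c^(3−j), which takes class j to 3 copies (accepted) but leaves class i below 3 (rejected).
4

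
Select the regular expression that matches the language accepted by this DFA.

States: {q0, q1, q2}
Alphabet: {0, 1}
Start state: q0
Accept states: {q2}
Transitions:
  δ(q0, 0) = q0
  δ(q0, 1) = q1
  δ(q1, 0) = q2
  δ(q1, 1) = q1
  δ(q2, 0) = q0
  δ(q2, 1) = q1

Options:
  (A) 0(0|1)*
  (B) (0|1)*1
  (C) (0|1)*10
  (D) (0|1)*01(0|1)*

Check each option against the DFA on short strings; one disagreement eliminates an option:
  (A) 0(0|1)*: on '0' the DFA goes q0 → q0 and rejects (q0 ∉ Accept), but the regex matches it → eliminate
  (B) (0|1)*1: on '1' the DFA goes q0 → q1 and rejects (q1 ∉ Accept), but the regex matches it → eliminate
  (C) (0|1)*10: agrees with the DFA on every string of length ≤ 6
  (D) (0|1)*01(0|1)*: on '01' the DFA goes q0 → q0 → q1 and rejects (q1 ∉ Accept), but the regex matches it → eliminate
Only (C) is consistent with the DFA.
(C) (0|1)*10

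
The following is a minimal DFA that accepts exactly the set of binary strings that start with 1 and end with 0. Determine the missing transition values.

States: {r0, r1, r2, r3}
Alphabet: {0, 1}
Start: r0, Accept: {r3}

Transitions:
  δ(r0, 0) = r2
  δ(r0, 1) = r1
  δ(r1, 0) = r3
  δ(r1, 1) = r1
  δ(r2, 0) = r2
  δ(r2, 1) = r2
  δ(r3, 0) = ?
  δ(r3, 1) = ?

From the language and accept set, identify what each state tracks — r0: no input read; r1: started with 1, last symbol 1; r2: started with 0 (dead); r3: started with 1, last symbol 0.
Each missing δ(q, a) is the state matching the new tracked value after reading a.
δ(r3, 0) = r3; δ(r3, 1) = r1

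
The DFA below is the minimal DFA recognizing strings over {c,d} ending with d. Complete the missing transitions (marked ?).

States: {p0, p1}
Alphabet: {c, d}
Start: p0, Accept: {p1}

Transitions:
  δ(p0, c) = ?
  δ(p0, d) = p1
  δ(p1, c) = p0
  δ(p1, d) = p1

From the language and accept set, identify what each state tracks — p0: last symbol not d; p1: last symbol is d.
Each missing δ(q, a) is the state matching the new tracked value after reading a.
δ(p0, c) = p0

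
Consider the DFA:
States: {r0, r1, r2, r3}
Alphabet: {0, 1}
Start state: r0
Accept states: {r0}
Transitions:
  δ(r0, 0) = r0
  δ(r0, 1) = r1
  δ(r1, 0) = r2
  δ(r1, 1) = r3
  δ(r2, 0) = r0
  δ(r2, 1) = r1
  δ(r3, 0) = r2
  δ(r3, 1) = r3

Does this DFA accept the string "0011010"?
Processing string "0011010":
  r0 --0--> r0
  r0 --0--> r0
  r0 --1--> r1
  r1 --1--> r3
  r3 --0--> r2
  r2 --1--> r1
  r1 --0--> r2
Final state: r2
Accept states: {r0}
No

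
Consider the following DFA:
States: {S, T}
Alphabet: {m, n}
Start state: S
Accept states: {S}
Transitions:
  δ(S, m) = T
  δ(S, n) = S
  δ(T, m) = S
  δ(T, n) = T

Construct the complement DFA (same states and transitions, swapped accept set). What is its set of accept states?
Complement accept states = All states \ Original accept states
= {S, T} \ {S}
{T}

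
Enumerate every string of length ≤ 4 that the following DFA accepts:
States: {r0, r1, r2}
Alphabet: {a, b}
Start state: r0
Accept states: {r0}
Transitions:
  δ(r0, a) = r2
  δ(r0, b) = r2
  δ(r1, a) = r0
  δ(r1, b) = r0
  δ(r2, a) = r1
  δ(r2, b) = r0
ε, ab, bb, aaa, aab, baa, bab, abab, abbb, bbab, bbbb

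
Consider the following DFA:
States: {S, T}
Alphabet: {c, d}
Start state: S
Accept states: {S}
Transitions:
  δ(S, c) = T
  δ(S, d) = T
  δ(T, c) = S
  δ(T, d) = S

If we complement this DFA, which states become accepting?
Complement accept states = All states \ Original accept states
= {S, T} \ {S}
{T}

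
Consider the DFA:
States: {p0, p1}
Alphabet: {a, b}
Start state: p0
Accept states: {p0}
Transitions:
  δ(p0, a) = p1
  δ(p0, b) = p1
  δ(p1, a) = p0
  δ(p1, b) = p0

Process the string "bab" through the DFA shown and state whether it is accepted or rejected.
Processing string "bab":
  p0 --b--> p1
  p1 --a--> p0
  p0 --b--> p1
Final state: p1
Accept states: {p0}
No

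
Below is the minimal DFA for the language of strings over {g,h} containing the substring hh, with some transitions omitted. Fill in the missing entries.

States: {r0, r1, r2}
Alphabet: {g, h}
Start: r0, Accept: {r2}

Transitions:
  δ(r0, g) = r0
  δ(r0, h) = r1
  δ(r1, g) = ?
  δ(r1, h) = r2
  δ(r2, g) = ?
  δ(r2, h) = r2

From the language and accept set, identify what each state tracks — r0: no progress toward hh; r1: one trailing h; r2: substring hh seen.
Each missing δ(q, a) is the state matching the new tracked value after reading a.
δ(r1, g) = r0; δ(r2, g) = r2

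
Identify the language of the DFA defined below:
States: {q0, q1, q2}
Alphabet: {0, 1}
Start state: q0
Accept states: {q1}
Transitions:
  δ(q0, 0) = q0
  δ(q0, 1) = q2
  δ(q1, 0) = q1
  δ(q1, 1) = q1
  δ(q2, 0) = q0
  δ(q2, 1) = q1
Testing a few strings:
  '0010' → reject
  '11' → accept
  '000' → reject
  '1' → reject
State roles: q0=no progress toward 11; q1=substring 11 seen; q2=one trailing 1
All binary strings containing the substring 11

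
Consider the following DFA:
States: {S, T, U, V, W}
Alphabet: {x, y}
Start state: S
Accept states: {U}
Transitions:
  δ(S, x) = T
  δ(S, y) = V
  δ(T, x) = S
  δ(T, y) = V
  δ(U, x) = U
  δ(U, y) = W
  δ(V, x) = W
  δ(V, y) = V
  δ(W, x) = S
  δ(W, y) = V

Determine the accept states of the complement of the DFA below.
Complement accept states = All states \ Original accept states
= {S, T, U, V, W} \ {U}
{S, T, V, W}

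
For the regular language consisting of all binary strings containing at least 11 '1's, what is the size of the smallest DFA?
By Myhill–Nerode, count the distinguishable equivalence classes: 12 classes — having seen 0, 1, …, 10, or ≥11 copies of '1'; any two classes i < j (j ≤ 11) are distinguished by the string 1^(11−j), which takes class j to 11 copies (accepted) but leaves class i below 11 (rejected).
12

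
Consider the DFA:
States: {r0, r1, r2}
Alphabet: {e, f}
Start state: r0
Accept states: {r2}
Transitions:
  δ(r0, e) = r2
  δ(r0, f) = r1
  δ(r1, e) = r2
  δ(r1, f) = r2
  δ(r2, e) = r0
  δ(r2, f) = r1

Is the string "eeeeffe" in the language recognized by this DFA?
Processing string "eeeeffe":
  r0 --e--> r2
  r2 --e--> r0
  r0 --e--> r2
  r2 --e--> r0
  r0 --f--> r1
  r1 --f--> r2
  r2 --e--> r0
Final state: r0
Accept states: {r2}
No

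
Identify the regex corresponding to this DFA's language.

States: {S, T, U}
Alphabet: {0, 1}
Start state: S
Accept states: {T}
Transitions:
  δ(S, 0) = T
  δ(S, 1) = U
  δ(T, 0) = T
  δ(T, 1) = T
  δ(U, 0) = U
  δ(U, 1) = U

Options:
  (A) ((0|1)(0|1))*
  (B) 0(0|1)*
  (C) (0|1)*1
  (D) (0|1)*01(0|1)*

Check each option against the DFA on short strings; one disagreement eliminates an option:
  (A) ((0|1)(0|1))*: on ε the DFA stays in S and rejects (S ∉ Accept), but the regex matches it → eliminate
  (B) 0(0|1)*: agrees with the DFA on every string of length ≤ 6
  (C) (0|1)*1: on '0' the DFA goes S → T and accepts (T ∈ Accept), but the regex does not match it → eliminate
  (D) (0|1)*01(0|1)*: on '0' the DFA goes S → T and accepts (T ∈ Accept), but the regex does not match it → eliminate
Only (B) is consistent with the DFA.
(B) 0(0|1)*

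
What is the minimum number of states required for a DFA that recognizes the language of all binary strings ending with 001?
By Myhill–Nerode, count the distinguishable equivalence classes: 4 classes — one per longest suffix of the input that is a prefix of '001' (lengths 0 through 3); only the length-3 class is accepting.
4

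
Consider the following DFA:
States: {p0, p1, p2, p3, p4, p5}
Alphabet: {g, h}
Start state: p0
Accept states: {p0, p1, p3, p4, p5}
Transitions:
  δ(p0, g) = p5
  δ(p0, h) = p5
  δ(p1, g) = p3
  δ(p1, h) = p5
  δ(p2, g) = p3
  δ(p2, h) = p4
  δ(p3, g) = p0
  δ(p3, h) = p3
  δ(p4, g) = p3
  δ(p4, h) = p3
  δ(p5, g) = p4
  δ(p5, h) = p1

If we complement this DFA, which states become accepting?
Complement accept states = All states \ Original accept states
= {p0, p1, p2, p3, p4, p5} \ {p0, p1, p3, p4, p5}
{p2}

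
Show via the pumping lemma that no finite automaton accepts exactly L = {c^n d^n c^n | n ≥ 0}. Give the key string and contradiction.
Assume L is regular with pumping length p. Idea: pumping the first c-block unbalances it against the other two.
Choose s = c^p d^p c^p ∈ L (|s| = 3p ≥ p). By the pumping lemma, s = xyz with |xy| ≤ p, |y| > 0, so y = c^k with k ≥ 1, inside the first c-block. Then xy²z = c^(p+k) d^p c^p. The first block has length p+k ≠ p, so the three block lengths are no longer equal and xy²z ∉ L.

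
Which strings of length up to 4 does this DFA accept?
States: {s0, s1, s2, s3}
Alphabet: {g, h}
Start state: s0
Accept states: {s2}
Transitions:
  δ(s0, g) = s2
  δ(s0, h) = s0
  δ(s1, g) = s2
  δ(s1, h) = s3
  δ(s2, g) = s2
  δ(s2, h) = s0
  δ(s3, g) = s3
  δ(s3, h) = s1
g, gg, hg, ggg, ghg, hgg, hhg, gggg, gghg, ghgg, ghhg, hggg, hghg, hhgg, hhhg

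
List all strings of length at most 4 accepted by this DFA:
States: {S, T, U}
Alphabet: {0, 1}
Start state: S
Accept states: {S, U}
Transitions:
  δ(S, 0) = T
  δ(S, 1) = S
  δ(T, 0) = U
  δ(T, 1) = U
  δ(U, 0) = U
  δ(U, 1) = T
ε, 1, 00, 01, 11, 000, 010, 100, 101, 111, 0000, 0010, 0011, 0100, 0110, 0111, 1000, 1010, 1100, 1101, 1111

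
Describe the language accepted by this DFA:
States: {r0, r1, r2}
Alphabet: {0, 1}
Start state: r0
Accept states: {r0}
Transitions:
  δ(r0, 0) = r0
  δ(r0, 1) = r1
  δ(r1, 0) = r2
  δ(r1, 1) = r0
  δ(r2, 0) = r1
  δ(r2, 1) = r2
Testing a few strings:
  '1' → reject
  '110' → accept
  '00' → accept
  '0' → accept
State roles: r0=value ≡ 0 (mod 3); r1=value ≡ 1 (mod 3); r2=value ≡ 2 (mod 3)
All binary strings representing a multiple of 3 (read in base 2; leading zeros allowed and ε counts as 0)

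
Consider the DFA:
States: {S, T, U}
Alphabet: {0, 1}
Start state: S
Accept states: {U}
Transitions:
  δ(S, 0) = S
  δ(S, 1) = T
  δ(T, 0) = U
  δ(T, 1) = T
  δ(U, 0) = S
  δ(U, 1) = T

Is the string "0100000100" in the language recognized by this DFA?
Processing string "0100000100":
  S --0--> S
  S --1--> T
  T --0--> U
  U --0--> S
  S --0--> S
  S --0--> S
  S --0--> S
  S --1--> T
  T --0--> U
  U --0--> S
Final state: S
Accept states: {U}
No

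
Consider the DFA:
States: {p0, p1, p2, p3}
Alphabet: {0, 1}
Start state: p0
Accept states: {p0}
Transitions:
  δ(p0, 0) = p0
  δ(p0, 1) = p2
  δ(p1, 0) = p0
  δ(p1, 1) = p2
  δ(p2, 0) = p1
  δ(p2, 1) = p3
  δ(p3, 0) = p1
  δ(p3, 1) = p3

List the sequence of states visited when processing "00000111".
read '0': p0 → p0
  read '0': p0 → p0
  read '0': p0 → p0
  read '0': p0 → p0
  read '0': p0 → p0
  read '1': p0 → p2
  read '1': p2 → p3
  read '1': p3 → p3
p0 -> p0 -> p0 -> p0 -> p0 -> p0 -> p2 -> p3 -> p3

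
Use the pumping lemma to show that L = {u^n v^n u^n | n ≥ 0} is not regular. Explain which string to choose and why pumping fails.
Assume L is regular with pumping length p. Idea: pumping the first u-block unbalances it against the other two.
Choose s = u^p v^p u^p ∈ L (|s| = 3p ≥ p). By the pumping lemma, s = xyz with |xy| ≤ p, |y| > 0, so y = u^k with k ≥ 1, inside the first u-block. Then xy²z = u^(p+k) v^p u^p. The first block has length p+k ≠ p, so the three block lengths are no longer equal and xy²z ∉ L.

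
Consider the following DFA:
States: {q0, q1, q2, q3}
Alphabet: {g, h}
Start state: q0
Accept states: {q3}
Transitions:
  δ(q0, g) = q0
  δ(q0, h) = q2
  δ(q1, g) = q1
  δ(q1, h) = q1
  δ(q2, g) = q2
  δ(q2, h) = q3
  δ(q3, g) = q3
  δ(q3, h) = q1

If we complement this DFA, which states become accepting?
Complement accept states = All states \ Original accept states
= {q0, q1, q2, q3} \ {q3}
{q0, q1, q2}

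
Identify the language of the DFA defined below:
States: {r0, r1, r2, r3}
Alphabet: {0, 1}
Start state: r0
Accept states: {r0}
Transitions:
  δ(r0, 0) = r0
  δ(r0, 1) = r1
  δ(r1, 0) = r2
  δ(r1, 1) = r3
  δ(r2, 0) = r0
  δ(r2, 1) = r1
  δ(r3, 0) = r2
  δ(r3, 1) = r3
Testing a few strings:
  '1110' → reject
  '00' → accept
  '1' → reject
  '10' → reject
State roles: r0=value ≡ 0 (mod 4); r1=value ≡ 1 (mod 4); r2=value ≡ 2 (mod 4); r3=value ≡ 3 (mod 4)
All binary strings representing a multiple of 4 (read in base 2; leading zeros allowed and ε counts as 0)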